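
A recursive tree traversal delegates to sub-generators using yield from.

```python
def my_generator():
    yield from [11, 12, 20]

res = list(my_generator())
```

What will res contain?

Step 1: yield from delegates to the iterable, yielding each element.
Step 2: Collected values: [11, 12, 20].
Therefore res = [11, 12, 20].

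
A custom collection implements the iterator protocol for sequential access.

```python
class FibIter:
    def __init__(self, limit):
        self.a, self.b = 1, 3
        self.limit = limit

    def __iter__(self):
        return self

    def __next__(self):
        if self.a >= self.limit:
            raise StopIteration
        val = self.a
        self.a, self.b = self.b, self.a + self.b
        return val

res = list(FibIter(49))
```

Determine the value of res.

Step 1: Fibonacci-like sequence (a=1, b=3) until >= 49:
  Yield 1, then a,b = 3,4
  Yield 3, then a,b = 4,7
  Yield 4, then a,b = 7,11
  Yield 7, then a,b = 11,18
  Yield 11, then a,b = 18,29
  Yield 18, then a,b = 29,47
  Yield 29, then a,b = 47,76
  Yield 47, then a,b = 76,123
Step 2: 76 >= 49, stop.
Therefore res = [1, 3, 4, 7, 11, 18, 29, 47].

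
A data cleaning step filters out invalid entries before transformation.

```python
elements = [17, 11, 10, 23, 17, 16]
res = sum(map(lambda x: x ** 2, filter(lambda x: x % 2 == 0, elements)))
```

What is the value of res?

Step 1: Filter even numbers from [17, 11, 10, 23, 17, 16]: [10, 16]
Step 2: Square each: [100, 256]
Step 3: Sum = 356.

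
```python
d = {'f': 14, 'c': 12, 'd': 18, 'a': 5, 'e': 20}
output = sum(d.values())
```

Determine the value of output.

Step 1: d.values() = [14, 12, 18, 5, 20].
Step 2: sum = 69.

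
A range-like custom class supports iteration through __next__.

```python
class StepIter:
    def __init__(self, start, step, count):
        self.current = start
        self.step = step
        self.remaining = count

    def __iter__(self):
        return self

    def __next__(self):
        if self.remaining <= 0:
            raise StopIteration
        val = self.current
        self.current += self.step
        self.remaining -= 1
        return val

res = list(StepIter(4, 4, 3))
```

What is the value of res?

Step 1: StepIter starts at 4, increments by 4, for 3 steps:
  Yield 4, then current += 4
  Yield 8, then current += 4
  Yield 12, then current += 4
Therefore res = [4, 8, 12].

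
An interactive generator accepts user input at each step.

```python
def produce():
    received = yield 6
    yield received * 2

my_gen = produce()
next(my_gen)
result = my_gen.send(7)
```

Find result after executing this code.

Step 1: next(my_gen) advances to first yield, producing 6.
Step 2: send(7) resumes, received = 7.
Step 3: yield received * 2 = 7 * 2 = 14.
Therefore result = 14.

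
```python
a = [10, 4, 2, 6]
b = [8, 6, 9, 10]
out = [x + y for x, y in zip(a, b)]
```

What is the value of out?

Step 1: Add corresponding elements:
  10 + 8 = 18
  4 + 6 = 10
  2 + 9 = 11
  6 + 10 = 16
Therefore out = [18, 10, 11, 16].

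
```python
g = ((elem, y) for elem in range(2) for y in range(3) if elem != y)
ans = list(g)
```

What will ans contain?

Step 1: Nested generator over range(2) x range(3) where elem != y:
  (0, 0): excluded (elem == y)
  (0, 1): included
  (0, 2): included
  (1, 0): included
  (1, 1): excluded (elem == y)
  (1, 2): included
Therefore ans = [(0, 1), (0, 2), (1, 0), (1, 2)].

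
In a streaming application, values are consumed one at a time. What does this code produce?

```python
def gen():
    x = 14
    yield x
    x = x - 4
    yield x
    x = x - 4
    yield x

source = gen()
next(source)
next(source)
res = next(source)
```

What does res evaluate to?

Step 1: Trace through generator execution:
  Yield 1: x starts at 14, yield 14
  Yield 2: x = 14 - 4 = 10, yield 10
  Yield 3: x = 10 - 4 = 6, yield 6
Step 2: First next() gets 14, second next() gets the second value, third next() yields 6.
Therefore res = 6.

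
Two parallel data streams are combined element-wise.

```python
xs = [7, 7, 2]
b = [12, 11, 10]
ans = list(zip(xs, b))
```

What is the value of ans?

Step 1: zip pairs elements at same index:
  Index 0: (7, 12)
  Index 1: (7, 11)
  Index 2: (2, 10)
Therefore ans = [(7, 12), (7, 11), (2, 10)].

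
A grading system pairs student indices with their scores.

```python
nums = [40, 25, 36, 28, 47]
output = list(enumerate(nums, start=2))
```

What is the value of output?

Step 1: enumerate with start=2:
  (2, 40)
  (3, 25)
  (4, 36)
  (5, 28)
  (6, 47)
Therefore output = [(2, 40), (3, 25), (4, 36), (5, 28), (6, 47)].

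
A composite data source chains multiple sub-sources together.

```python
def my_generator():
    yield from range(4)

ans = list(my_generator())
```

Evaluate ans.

Step 1: yield from delegates to the iterable, yielding each element.
Step 2: Collected values: [0, 1, 2, 3].
Therefore ans = [0, 1, 2, 3].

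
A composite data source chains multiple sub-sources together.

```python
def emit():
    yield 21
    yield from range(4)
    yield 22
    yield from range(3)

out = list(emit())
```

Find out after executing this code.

Step 1: Trace yields in order:
  yield 21
  yield 0
  yield 1
  yield 2
  yield 3
  yield 22
  yield 0
  yield 1
  yield 2
Therefore out = [21, 0, 1, 2, 3, 22, 0, 1, 2].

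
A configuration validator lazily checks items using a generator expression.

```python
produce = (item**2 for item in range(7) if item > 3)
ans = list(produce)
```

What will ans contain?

Step 1: For range(7), keep item > 3, then square:
  item=0: 0 <= 3, excluded
  item=1: 1 <= 3, excluded
  item=2: 2 <= 3, excluded
  item=3: 3 <= 3, excluded
  item=4: 4 > 3, yield 4**2 = 16
  item=5: 5 > 3, yield 5**2 = 25
  item=6: 6 > 3, yield 6**2 = 36
Therefore ans = [16, 25, 36].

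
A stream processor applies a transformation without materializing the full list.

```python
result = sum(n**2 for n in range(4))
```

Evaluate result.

Step 1: Compute n**2 for each n in range(4):
  n=0: 0**2 = 0
  n=1: 1**2 = 1
  n=2: 2**2 = 4
  n=3: 3**2 = 9
Step 2: sum = 0 + 1 + 4 + 9 = 14.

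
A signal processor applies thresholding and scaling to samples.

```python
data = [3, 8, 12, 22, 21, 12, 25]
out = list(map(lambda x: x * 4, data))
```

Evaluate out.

Step 1: Apply lambda x: x * 4 to each element:
  3 -> 12
  8 -> 32
  12 -> 48
  22 -> 88
  21 -> 84
  12 -> 48
  25 -> 100
Therefore out = [12, 32, 48, 88, 84, 48, 100].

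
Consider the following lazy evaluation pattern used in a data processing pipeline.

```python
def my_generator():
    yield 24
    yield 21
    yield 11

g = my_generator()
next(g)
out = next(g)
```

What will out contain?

Step 1: my_generator() creates a generator.
Step 2: next(g) yields 24 (consumed and discarded).
Step 3: next(g) yields 21, assigned to out.
Therefore out = 21.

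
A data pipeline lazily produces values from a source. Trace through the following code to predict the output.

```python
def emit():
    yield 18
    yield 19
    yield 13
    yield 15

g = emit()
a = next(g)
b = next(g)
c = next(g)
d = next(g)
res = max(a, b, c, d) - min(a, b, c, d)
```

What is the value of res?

Step 1: Create generator and consume all values:
  a = next(g) = 18
  b = next(g) = 19
  c = next(g) = 13
  d = next(g) = 15
Step 2: max = 19, min = 13, res = 19 - 13 = 6.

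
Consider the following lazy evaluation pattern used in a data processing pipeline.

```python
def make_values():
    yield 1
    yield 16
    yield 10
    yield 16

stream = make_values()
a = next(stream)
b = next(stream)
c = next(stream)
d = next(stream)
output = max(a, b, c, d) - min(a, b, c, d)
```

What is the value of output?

Step 1: Create generator and consume all values:
  a = next(stream) = 1
  b = next(stream) = 16
  c = next(stream) = 10
  d = next(stream) = 16
Step 2: max = 16, min = 1, output = 16 - 1 = 15.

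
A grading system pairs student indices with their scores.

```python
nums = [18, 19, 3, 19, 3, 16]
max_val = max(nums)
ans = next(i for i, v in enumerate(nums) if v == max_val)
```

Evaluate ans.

Step 1: max([18, 19, 3, 19, 3, 16]) = 19.
Step 2: Find first index where value == 19:
  Index 0: 18 != 19
  Index 1: 19 == 19, found!
Therefore ans = 1.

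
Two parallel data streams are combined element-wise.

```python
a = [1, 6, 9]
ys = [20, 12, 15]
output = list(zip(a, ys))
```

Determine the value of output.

Step 1: zip pairs elements at same index:
  Index 0: (1, 20)
  Index 1: (6, 12)
  Index 2: (9, 15)
Therefore output = [(1, 20), (6, 12), (9, 15)].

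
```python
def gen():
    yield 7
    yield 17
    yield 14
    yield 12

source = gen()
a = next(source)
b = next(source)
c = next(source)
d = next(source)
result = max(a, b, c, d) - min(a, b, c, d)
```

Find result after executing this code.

Step 1: Create generator and consume all values:
  a = next(source) = 7
  b = next(source) = 17
  c = next(source) = 14
  d = next(source) = 12
Step 2: max = 17, min = 7, result = 17 - 7 = 10.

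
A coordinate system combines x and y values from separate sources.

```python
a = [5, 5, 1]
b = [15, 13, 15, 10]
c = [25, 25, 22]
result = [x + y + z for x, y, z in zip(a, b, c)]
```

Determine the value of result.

Step 1: zip three lists (truncates to shortest, len=3):
  5 + 15 + 25 = 45
  5 + 13 + 25 = 43
  1 + 15 + 22 = 38
Therefore result = [45, 43, 38].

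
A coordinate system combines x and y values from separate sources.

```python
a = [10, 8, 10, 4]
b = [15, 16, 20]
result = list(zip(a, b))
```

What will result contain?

Step 1: zip stops at shortest (len(a)=4, len(b)=3):
  Index 0: (10, 15)
  Index 1: (8, 16)
  Index 2: (10, 20)
Step 2: Last element of a (4) has no pair, dropped.
Therefore result = [(10, 15), (8, 16), (10, 20)].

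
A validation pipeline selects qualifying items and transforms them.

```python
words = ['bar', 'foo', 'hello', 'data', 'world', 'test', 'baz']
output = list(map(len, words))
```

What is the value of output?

Step 1: Map len() to each word:
  'bar' -> 3
  'foo' -> 3
  'hello' -> 5
  'data' -> 4
  'world' -> 5
  'test' -> 4
  'baz' -> 3
Therefore output = [3, 3, 5, 4, 5, 4, 3].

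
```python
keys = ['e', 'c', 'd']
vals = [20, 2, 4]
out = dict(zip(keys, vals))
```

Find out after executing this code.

Step 1: zip pairs keys with values:
  'e' -> 20
  'c' -> 2
  'd' -> 4
Therefore out = {'e': 20, 'c': 2, 'd': 4}.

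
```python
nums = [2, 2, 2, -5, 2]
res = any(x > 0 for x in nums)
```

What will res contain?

Step 1: Check x > 0 for each element in [2, 2, 2, -5, 2]:
  2 > 0: True
  2 > 0: True
  2 > 0: True
  -5 > 0: False
  2 > 0: True
Step 2: any() returns True.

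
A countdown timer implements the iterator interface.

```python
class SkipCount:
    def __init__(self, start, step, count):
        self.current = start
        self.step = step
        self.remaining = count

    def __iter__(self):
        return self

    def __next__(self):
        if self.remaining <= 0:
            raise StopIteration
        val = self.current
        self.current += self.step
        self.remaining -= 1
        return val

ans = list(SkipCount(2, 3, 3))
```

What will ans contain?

Step 1: SkipCount starts at 2, increments by 3, for 3 steps:
  Yield 2, then current += 3
  Yield 5, then current += 3
  Yield 8, then current += 3
Therefore ans = [2, 5, 8].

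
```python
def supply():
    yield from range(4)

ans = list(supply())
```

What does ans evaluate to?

Step 1: yield from delegates to the iterable, yielding each element.
Step 2: Collected values: [0, 1, 2, 3].
Therefore ans = [0, 1, 2, 3].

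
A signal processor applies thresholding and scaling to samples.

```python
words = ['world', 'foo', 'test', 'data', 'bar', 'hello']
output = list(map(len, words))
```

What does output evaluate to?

Step 1: Map len() to each word:
  'world' -> 5
  'foo' -> 3
  'test' -> 4
  'data' -> 4
  'bar' -> 3
  'hello' -> 5
Therefore output = [5, 3, 4, 4, 3, 5].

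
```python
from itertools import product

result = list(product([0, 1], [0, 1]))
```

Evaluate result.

Step 1: product([0, 1], [0, 1]) gives all pairs:
  (0, 0)
  (0, 1)
  (1, 0)
  (1, 1)
Therefore result = [(0, 0), (0, 1), (1, 0), (1, 1)].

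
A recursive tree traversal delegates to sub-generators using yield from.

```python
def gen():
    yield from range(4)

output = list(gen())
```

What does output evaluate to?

Step 1: yield from delegates to the iterable, yielding each element.
Step 2: Collected values: [0, 1, 2, 3].
Therefore output = [0, 1, 2, 3].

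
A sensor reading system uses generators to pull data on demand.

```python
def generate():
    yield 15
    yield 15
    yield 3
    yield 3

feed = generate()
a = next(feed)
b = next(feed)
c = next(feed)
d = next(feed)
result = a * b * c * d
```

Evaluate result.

Step 1: Create generator and consume all values:
  a = next(feed) = 15
  b = next(feed) = 15
  c = next(feed) = 3
  d = next(feed) = 3
Step 2: result = 15 * 15 * 3 * 3 = 2025.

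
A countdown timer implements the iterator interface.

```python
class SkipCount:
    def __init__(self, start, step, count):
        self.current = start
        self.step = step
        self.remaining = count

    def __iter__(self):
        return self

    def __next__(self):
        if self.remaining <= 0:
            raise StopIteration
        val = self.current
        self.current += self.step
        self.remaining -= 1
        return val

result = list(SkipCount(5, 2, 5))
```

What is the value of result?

Step 1: SkipCount starts at 5, increments by 2, for 5 steps:
  Yield 5, then current += 2
  Yield 7, then current += 2
  Yield 9, then current += 2
  Yield 11, then current += 2
  Yield 13, then current += 2
Therefore result = [5, 7, 9, 11, 13].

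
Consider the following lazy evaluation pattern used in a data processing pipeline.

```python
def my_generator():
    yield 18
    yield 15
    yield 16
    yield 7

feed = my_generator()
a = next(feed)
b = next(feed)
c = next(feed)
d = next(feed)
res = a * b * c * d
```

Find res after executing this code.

Step 1: Create generator and consume all values:
  a = next(feed) = 18
  b = next(feed) = 15
  c = next(feed) = 16
  d = next(feed) = 7
Step 2: res = 18 * 15 * 16 * 7 = 30240.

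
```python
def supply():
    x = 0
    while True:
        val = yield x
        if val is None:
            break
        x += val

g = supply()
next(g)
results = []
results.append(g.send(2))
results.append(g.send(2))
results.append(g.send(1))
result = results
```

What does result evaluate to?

Step 1: next(g) -> yield 0.
Step 2: send(2) -> x = 2, yield 2.
Step 3: send(2) -> x = 4, yield 4.
Step 4: send(1) -> x = 5, yield 5.
Therefore result = [2, 4, 5].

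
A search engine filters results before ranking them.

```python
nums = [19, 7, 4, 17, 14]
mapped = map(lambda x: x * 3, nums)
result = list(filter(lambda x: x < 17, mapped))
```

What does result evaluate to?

Step 1: Map x * 3:
  19 -> 57
  7 -> 21
  4 -> 12
  17 -> 51
  14 -> 42
Step 2: Filter for < 17:
  57: removed
  21: removed
  12: kept
  51: removed
  42: removed
Therefore result = [12].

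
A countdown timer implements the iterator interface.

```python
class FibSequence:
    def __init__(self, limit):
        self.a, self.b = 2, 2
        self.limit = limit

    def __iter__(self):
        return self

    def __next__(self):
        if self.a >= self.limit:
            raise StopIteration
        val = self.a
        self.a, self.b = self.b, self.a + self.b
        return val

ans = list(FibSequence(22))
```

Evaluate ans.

Step 1: Fibonacci-like sequence (a=2, b=2) until >= 22:
  Yield 2, then a,b = 2,4
  Yield 2, then a,b = 4,6
  Yield 4, then a,b = 6,10
  Yield 6, then a,b = 10,16
  Yield 10, then a,b = 16,26
  Yield 16, then a,b = 26,42
Step 2: 26 >= 22, stop.
Therefore ans = [2, 2, 4, 6, 10, 16].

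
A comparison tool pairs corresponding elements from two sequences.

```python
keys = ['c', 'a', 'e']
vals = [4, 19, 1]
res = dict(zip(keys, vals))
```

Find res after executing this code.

Step 1: zip pairs keys with values:
  'c' -> 4
  'a' -> 19
  'e' -> 1
Therefore res = {'c': 4, 'a': 19, 'e': 1}.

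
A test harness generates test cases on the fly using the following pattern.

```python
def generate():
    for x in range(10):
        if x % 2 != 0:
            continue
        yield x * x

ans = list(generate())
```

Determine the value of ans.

Step 1: Only yield x**2 when x is divisible by 2:
  x=0: 0 % 2 == 0, yield 0**2 = 0
  x=2: 2 % 2 == 0, yield 2**2 = 4
  x=4: 4 % 2 == 0, yield 4**2 = 16
  x=6: 6 % 2 == 0, yield 6**2 = 36
  x=8: 8 % 2 == 0, yield 8**2 = 64
Therefore ans = [0, 4, 16, 36, 64].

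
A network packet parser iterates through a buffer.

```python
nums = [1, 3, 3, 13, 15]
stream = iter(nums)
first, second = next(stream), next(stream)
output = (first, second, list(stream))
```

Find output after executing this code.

Step 1: Create iterator over [1, 3, 3, 13, 15].
Step 2: first = 1, second = 3.
Step 3: Remaining elements: [3, 13, 15].
Therefore output = (1, 3, [3, 13, 15]).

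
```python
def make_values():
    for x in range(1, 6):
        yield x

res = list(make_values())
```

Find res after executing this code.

Step 1: The generator yields each value from range(1, 6).
Step 2: list() consumes all yields: [1, 2, 3, 4, 5].
Therefore res = [1, 2, 3, 4, 5].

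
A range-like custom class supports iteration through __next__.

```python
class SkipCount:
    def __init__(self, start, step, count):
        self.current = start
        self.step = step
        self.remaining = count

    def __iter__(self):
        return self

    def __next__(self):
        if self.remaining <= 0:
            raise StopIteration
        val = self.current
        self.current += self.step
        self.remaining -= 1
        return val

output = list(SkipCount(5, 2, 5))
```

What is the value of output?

Step 1: SkipCount starts at 5, increments by 2, for 5 steps:
  Yield 5, then current += 2
  Yield 7, then current += 2
  Yield 9, then current += 2
  Yield 11, then current += 2
  Yield 13, then current += 2
Therefore output = [5, 7, 9, 11, 13].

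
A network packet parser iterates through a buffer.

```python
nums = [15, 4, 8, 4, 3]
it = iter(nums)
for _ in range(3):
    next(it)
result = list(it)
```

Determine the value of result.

Step 1: Create iterator over [15, 4, 8, 4, 3].
Step 2: Advance 3 positions (consuming [15, 4, 8]).
Step 3: list() collects remaining elements: [4, 3].
Therefore result = [4, 3].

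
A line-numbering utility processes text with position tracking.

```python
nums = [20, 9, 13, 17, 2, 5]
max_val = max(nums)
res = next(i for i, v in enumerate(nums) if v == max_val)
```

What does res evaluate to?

Step 1: max([20, 9, 13, 17, 2, 5]) = 20.
Step 2: Find first index where value == 20:
  Index 0: 20 == 20, found!
Therefore res = 0.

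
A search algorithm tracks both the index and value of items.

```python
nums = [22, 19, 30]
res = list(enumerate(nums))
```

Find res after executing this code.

Step 1: enumerate pairs each element with its index:
  (0, 22)
  (1, 19)
  (2, 30)
Therefore res = [(0, 22), (1, 19), (2, 30)].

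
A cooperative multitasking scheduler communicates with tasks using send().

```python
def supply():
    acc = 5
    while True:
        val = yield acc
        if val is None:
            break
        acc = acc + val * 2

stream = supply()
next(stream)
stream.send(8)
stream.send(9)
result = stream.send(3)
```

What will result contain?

Step 1: next() -> yield acc=5.
Step 2: send(8) -> val=8, acc = 5 + 8*2 = 21, yield 21.
Step 3: send(9) -> val=9, acc = 21 + 9*2 = 39, yield 39.
Step 4: send(3) -> val=3, acc = 39 + 3*2 = 45, yield 45.
Therefore result = 45.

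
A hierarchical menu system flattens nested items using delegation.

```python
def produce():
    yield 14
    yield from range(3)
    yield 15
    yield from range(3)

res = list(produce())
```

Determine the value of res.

Step 1: Trace yields in order:
  yield 14
  yield 0
  yield 1
  yield 2
  yield 15
  yield 0
  yield 1
  yield 2
Therefore res = [14, 0, 1, 2, 15, 0, 1, 2].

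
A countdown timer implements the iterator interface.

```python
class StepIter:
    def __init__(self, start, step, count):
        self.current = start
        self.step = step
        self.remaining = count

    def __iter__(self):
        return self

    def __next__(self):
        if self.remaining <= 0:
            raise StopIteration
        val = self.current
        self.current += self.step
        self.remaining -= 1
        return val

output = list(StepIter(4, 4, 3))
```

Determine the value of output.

Step 1: StepIter starts at 4, increments by 4, for 3 steps:
  Yield 4, then current += 4
  Yield 8, then current += 4
  Yield 12, then current += 4
Therefore output = [4, 8, 12].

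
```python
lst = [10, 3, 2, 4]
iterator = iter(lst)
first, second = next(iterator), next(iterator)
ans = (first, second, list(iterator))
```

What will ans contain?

Step 1: Create iterator over [10, 3, 2, 4].
Step 2: first = 10, second = 3.
Step 3: Remaining elements: [2, 4].
Therefore ans = (10, 3, [2, 4]).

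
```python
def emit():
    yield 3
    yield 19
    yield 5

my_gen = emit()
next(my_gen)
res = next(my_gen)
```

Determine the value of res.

Step 1: emit() creates a generator.
Step 2: next(my_gen) yields 3 (consumed and discarded).
Step 3: next(my_gen) yields 19, assigned to res.
Therefore res = 19.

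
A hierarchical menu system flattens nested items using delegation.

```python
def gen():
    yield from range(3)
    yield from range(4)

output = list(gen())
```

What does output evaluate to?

Step 1: Trace yields in order:
  yield 0
  yield 1
  yield 2
  yield 0
  yield 1
  yield 2
  yield 3
Therefore output = [0, 1, 2, 0, 1, 2, 3].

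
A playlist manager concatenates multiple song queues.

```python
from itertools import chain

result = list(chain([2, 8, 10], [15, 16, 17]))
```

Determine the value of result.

Step 1: chain() concatenates iterables: [2, 8, 10] + [15, 16, 17].
Therefore result = [2, 8, 10, 15, 16, 17].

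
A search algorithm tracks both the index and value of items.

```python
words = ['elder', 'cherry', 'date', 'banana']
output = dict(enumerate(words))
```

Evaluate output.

Step 1: enumerate pairs indices with words:
  0 -> 'elder'
  1 -> 'cherry'
  2 -> 'date'
  3 -> 'banana'
Therefore output = {0: 'elder', 1: 'cherry', 2: 'date', 3: 'banana'}.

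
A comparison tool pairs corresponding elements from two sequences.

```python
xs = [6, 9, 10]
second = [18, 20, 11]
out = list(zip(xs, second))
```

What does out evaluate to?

Step 1: zip pairs elements at same index:
  Index 0: (6, 18)
  Index 1: (9, 20)
  Index 2: (10, 11)
Therefore out = [(6, 18), (9, 20), (10, 11)].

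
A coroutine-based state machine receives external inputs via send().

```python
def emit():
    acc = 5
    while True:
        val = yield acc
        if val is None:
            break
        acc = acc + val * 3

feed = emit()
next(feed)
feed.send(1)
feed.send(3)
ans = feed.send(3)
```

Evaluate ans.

Step 1: next() -> yield acc=5.
Step 2: send(1) -> val=1, acc = 5 + 1*3 = 8, yield 8.
Step 3: send(3) -> val=3, acc = 8 + 3*3 = 17, yield 17.
Step 4: send(3) -> val=3, acc = 17 + 3*3 = 26, yield 26.
Therefore ans = 26.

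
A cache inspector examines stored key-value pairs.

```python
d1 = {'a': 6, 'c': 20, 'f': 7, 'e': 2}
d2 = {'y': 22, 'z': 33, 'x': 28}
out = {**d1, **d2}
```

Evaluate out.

Step 1: Merge d1 and d2 (d2 values override on key conflicts).
Step 2: d1 has keys ['a', 'c', 'f', 'e'], d2 has keys ['y', 'z', 'x'].
Therefore out = {'a': 6, 'c': 20, 'f': 7, 'e': 2, 'y': 22, 'z': 33, 'x': 28}.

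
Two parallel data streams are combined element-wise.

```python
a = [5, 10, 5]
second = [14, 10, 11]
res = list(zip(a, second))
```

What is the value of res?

Step 1: zip pairs elements at same index:
  Index 0: (5, 14)
  Index 1: (10, 10)
  Index 2: (5, 11)
Therefore res = [(5, 14), (10, 10), (5, 11)].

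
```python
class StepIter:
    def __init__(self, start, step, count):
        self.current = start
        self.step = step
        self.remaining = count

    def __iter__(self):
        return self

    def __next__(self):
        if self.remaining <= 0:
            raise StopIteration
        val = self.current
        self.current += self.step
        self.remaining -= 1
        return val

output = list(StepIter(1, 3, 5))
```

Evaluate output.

Step 1: StepIter starts at 1, increments by 3, for 5 steps:
  Yield 1, then current += 3
  Yield 4, then current += 3
  Yield 7, then current += 3
  Yield 10, then current += 3
  Yield 13, then current += 3
Therefore output = [1, 4, 7, 10, 13].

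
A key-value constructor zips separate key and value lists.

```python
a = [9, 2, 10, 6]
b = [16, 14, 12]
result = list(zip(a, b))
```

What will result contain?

Step 1: zip stops at shortest (len(a)=4, len(b)=3):
  Index 0: (9, 16)
  Index 1: (2, 14)
  Index 2: (10, 12)
Step 2: Last element of a (6) has no pair, dropped.
Therefore result = [(9, 16), (2, 14), (10, 12)].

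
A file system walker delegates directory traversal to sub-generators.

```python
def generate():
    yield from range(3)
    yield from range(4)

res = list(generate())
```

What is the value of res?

Step 1: Trace yields in order:
  yield 0
  yield 1
  yield 2
  yield 0
  yield 1
  yield 2
  yield 3
Therefore res = [0, 1, 2, 0, 1, 2, 3].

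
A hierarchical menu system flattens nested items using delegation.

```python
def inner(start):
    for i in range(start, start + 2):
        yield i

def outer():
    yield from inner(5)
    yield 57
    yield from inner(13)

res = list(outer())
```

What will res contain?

Step 1: outer() delegates to inner(5):
  yield 5
  yield 6
Step 2: yield 57
Step 3: Delegates to inner(13):
  yield 13
  yield 14
Therefore res = [5, 6, 57, 13, 14].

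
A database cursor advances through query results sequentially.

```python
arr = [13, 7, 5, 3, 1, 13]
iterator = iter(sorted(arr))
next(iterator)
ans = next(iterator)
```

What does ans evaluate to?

Step 1: sorted([13, 7, 5, 3, 1, 13]) = [1, 3, 5, 7, 13, 13].
Step 2: Create iterator and skip 1 elements.
Step 3: next() returns 3.
Therefore ans = 3.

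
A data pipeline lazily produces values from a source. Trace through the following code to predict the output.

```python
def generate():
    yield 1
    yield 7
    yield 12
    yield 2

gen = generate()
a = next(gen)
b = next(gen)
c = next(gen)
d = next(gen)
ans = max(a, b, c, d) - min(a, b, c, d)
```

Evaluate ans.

Step 1: Create generator and consume all values:
  a = next(gen) = 1
  b = next(gen) = 7
  c = next(gen) = 12
  d = next(gen) = 2
Step 2: max = 12, min = 1, ans = 12 - 1 = 11.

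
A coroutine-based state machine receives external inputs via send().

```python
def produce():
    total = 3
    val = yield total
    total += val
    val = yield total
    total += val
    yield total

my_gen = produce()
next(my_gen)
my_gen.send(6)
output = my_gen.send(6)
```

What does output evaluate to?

Step 1: next() -> yield total=3.
Step 2: send(6) -> val=6, total = 3+6 = 9, yield 9.
Step 3: send(6) -> val=6, total = 9+6 = 15, yield 15.
Therefore output = 15.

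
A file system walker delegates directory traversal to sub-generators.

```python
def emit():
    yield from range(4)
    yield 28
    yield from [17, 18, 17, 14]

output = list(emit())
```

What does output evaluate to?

Step 1: Trace yields in order:
  yield 0
  yield 1
  yield 2
  yield 3
  yield 28
  yield 17
  yield 18
  yield 17
  yield 14
Therefore output = [0, 1, 2, 3, 28, 17, 18, 17, 14].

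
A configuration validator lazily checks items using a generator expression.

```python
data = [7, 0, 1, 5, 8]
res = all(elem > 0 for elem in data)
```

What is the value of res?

Step 1: Check elem > 0 for each element in [7, 0, 1, 5, 8]:
  7 > 0: True
  0 > 0: False
  1 > 0: True
  5 > 0: True
  8 > 0: True
Step 2: all() returns False.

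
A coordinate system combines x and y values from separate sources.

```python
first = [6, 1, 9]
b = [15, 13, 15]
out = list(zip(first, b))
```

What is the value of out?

Step 1: zip pairs elements at same index:
  Index 0: (6, 15)
  Index 1: (1, 13)
  Index 2: (9, 15)
Therefore out = [(6, 15), (1, 13), (9, 15)].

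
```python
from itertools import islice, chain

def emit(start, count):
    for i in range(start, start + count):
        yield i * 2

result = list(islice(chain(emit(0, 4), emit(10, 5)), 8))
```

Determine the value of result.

Step 1: emit(0, 4) yields [0, 2, 4, 6].
Step 2: emit(10, 5) yields [20, 22, 24, 26, 28].
Step 3: chain concatenates: [0, 2, 4, 6, 20, 22, 24, 26, 28].
Step 4: islice takes first 8: [0, 2, 4, 6, 20, 22, 24, 26].
Therefore result = [0, 2, 4, 6, 20, 22, 24, 26].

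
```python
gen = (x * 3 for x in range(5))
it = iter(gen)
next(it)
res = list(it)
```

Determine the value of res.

Step 1: Generator produces [0, 3, 6, 9, 12].
Step 2: next(it) consumes first element (0).
Step 3: list(it) collects remaining: [3, 6, 9, 12].
Therefore res = [3, 6, 9, 12].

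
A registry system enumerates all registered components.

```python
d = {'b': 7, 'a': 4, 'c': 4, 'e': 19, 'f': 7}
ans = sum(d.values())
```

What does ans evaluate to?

Step 1: d.values() = [7, 4, 4, 19, 7].
Step 2: sum = 41.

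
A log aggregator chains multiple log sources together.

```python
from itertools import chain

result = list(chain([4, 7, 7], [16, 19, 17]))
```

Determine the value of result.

Step 1: chain() concatenates iterables: [4, 7, 7] + [16, 19, 17].
Therefore result = [4, 7, 7, 16, 19, 17].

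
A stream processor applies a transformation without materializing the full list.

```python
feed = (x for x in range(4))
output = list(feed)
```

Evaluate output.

Step 1: Generator expression iterates range(4): [0, 1, 2, 3].
Step 2: list() collects all values.
Therefore output = [0, 1, 2, 3].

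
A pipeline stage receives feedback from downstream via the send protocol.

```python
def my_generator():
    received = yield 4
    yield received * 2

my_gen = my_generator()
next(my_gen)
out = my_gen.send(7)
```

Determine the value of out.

Step 1: next(my_gen) advances to first yield, producing 4.
Step 2: send(7) resumes, received = 7.
Step 3: yield received * 2 = 7 * 2 = 14.
Therefore out = 14.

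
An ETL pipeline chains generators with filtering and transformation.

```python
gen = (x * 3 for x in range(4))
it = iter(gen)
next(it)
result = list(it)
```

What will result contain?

Step 1: Generator produces [0, 3, 6, 9].
Step 2: next(it) consumes first element (0).
Step 3: list(it) collects remaining: [3, 6, 9].
Therefore result = [3, 6, 9].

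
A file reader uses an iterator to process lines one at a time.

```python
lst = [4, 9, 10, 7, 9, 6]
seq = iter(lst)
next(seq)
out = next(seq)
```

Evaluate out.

Step 1: Create iterator over [4, 9, 10, 7, 9, 6].
Step 2: next() consumes 4.
Step 3: next() returns 9.
Therefore out = 9.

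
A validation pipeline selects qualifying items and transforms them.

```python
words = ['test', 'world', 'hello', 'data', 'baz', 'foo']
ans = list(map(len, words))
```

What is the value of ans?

Step 1: Map len() to each word:
  'test' -> 4
  'world' -> 5
  'hello' -> 5
  'data' -> 4
  'baz' -> 3
  'foo' -> 3
Therefore ans = [4, 5, 5, 4, 3, 3].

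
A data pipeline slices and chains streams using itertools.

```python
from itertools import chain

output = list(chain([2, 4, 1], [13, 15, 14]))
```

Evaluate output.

Step 1: chain() concatenates iterables: [2, 4, 1] + [13, 15, 14].
Therefore output = [2, 4, 1, 13, 15, 14].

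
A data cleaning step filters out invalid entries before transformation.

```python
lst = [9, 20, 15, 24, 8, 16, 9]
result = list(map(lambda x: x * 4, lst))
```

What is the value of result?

Step 1: Apply lambda x: x * 4 to each element:
  9 -> 36
  20 -> 80
  15 -> 60
  24 -> 96
  8 -> 32
  16 -> 64
  9 -> 36
Therefore result = [36, 80, 60, 96, 32, 64, 36].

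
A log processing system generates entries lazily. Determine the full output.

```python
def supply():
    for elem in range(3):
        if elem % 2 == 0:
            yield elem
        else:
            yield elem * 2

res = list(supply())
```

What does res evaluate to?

Step 1: For each elem in range(3), yield elem if even, else elem*2:
  elem=0 (even): yield 0
  elem=1 (odd): yield 1*2 = 2
  elem=2 (even): yield 2
Therefore res = [0, 2, 2].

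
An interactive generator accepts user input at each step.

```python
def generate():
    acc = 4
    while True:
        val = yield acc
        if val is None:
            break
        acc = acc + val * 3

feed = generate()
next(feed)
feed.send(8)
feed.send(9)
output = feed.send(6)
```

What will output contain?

Step 1: next() -> yield acc=4.
Step 2: send(8) -> val=8, acc = 4 + 8*3 = 28, yield 28.
Step 3: send(9) -> val=9, acc = 28 + 9*3 = 55, yield 55.
Step 4: send(6) -> val=6, acc = 55 + 6*3 = 73, yield 73.
Therefore output = 73.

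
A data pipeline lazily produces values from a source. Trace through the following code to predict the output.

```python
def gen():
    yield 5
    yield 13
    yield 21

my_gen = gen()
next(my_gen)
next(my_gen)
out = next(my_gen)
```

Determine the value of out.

Step 1: gen() creates a generator.
Step 2: next(my_gen) yields 5 (consumed and discarded).
Step 3: next(my_gen) yields 13 (consumed and discarded).
Step 4: next(my_gen) yields 21, assigned to out.
Therefore out = 21.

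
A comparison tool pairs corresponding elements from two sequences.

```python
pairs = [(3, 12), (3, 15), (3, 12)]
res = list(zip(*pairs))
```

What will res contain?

Step 1: zip(*pairs) transposes: unzips [(3, 12), (3, 15), (3, 12)] into separate sequences.
Step 2: First elements: (3, 3, 3), second elements: (12, 15, 12).
Therefore res = [(3, 3, 3), (12, 15, 12)].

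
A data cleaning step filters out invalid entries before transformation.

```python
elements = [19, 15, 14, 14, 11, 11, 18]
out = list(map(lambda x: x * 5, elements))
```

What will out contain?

Step 1: Apply lambda x: x * 5 to each element:
  19 -> 95
  15 -> 75
  14 -> 70
  14 -> 70
  11 -> 55
  11 -> 55
  18 -> 90
Therefore out = [95, 75, 70, 70, 55, 55, 90].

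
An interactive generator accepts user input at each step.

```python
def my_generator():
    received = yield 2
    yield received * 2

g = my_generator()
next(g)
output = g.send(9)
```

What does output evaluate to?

Step 1: next(g) advances to first yield, producing 2.
Step 2: send(9) resumes, received = 9.
Step 3: yield received * 2 = 9 * 2 = 18.
Therefore output = 18.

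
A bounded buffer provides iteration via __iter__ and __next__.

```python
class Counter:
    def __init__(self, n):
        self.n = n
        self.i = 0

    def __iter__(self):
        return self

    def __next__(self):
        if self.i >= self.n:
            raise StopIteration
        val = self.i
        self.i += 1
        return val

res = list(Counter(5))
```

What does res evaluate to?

Step 1: Counter(5) creates an iterator counting 0 to 4.
Step 2: list() consumes all values: [0, 1, 2, 3, 4].
Therefore res = [0, 1, 2, 3, 4].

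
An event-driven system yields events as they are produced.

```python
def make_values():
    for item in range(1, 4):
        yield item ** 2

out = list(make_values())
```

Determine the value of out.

Step 1: For each item in range(1, 4), yield item**2:
  item=1: yield 1**2 = 1
  item=2: yield 2**2 = 4
  item=3: yield 3**2 = 9
Therefore out = [1, 4, 9].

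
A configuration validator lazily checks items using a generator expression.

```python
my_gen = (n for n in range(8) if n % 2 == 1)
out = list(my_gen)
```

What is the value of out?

Step 1: Filter range(8) keeping only odd values:
  n=0: even, excluded
  n=1: odd, included
  n=2: even, excluded
  n=3: odd, included
  n=4: even, excluded
  n=5: odd, included
  n=6: even, excluded
  n=7: odd, included
Therefore out = [1, 3, 5, 7].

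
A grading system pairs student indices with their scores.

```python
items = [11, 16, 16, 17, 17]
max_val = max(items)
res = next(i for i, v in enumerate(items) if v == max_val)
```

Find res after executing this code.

Step 1: max([11, 16, 16, 17, 17]) = 17.
Step 2: Find first index where value == 17:
  Index 0: 11 != 17
  Index 1: 16 != 17
  Index 2: 16 != 17
  Index 3: 17 == 17, found!
Therefore res = 3.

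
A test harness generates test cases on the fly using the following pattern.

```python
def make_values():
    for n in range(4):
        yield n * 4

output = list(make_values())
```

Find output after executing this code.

Step 1: For each n in range(4), yield n * 4:
  n=0: yield 0 * 4 = 0
  n=1: yield 1 * 4 = 4
  n=2: yield 2 * 4 = 8
  n=3: yield 3 * 4 = 12
Therefore output = [0, 4, 8, 12].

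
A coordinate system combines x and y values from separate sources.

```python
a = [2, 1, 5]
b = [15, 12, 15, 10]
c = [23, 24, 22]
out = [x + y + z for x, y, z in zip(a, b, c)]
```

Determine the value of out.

Step 1: zip three lists (truncates to shortest, len=3):
  2 + 15 + 23 = 40
  1 + 12 + 24 = 37
  5 + 15 + 22 = 42
Therefore out = [40, 37, 42].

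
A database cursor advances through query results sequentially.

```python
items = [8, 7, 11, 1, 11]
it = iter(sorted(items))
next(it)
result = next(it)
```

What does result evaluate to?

Step 1: sorted([8, 7, 11, 1, 11]) = [1, 7, 8, 11, 11].
Step 2: Create iterator and skip 1 elements.
Step 3: next() returns 7.
Therefore result = 7.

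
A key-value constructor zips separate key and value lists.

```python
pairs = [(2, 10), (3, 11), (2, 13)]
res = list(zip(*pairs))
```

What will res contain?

Step 1: zip(*pairs) transposes: unzips [(2, 10), (3, 11), (2, 13)] into separate sequences.
Step 2: First elements: (2, 3, 2), second elements: (10, 11, 13).
Therefore res = [(2, 3, 2), (10, 11, 13)].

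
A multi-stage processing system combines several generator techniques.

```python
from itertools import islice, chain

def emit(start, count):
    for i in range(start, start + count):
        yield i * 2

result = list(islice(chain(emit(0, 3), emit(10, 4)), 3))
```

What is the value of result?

Step 1: emit(0, 3) yields [0, 2, 4].
Step 2: emit(10, 4) yields [20, 22, 24, 26].
Step 3: chain concatenates: [0, 2, 4, 20, 22, 24, 26].
Step 4: islice takes first 3: [0, 2, 4].
Therefore result = [0, 2, 4].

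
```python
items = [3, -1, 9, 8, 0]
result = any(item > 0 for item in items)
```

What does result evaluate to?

Step 1: Check item > 0 for each element in [3, -1, 9, 8, 0]:
  3 > 0: True
  -1 > 0: False
  9 > 0: True
  8 > 0: True
  0 > 0: False
Step 2: any() returns True.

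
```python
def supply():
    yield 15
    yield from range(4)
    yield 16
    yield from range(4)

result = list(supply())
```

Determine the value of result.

Step 1: Trace yields in order:
  yield 15
  yield 0
  yield 1
  yield 2
  yield 3
  yield 16
  yield 0
  yield 1
  yield 2
  yield 3
Therefore result = [15, 0, 1, 2, 3, 16, 0, 1, 2, 3].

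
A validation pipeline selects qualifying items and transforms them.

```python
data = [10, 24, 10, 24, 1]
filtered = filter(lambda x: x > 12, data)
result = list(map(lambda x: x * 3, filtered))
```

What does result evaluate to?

Step 1: Filter data for elements > 12:
  10: removed
  24: kept
  10: removed
  24: kept
  1: removed
Step 2: Map x * 3 on filtered [24, 24]:
  24 -> 72
  24 -> 72
Therefore result = [72, 72].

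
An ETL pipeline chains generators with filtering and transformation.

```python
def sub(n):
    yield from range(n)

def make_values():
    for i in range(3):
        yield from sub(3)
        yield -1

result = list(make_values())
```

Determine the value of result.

Step 1: For each i in range(3):
  i=0: yield from sub(3) -> [0, 1, 2], then yield -1
  i=1: yield from sub(3) -> [0, 1, 2], then yield -1
  i=2: yield from sub(3) -> [0, 1, 2], then yield -1
Therefore result = [0, 1, 2, -1, 0, 1, 2, -1, 0, 1, 2, -1].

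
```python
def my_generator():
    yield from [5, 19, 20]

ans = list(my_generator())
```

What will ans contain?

Step 1: yield from delegates to the iterable, yielding each element.
Step 2: Collected values: [5, 19, 20].
Therefore ans = [5, 19, 20].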